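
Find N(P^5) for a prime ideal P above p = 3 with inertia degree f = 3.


N(P^a) = p^(a*f)
= 3^(5*3)
= 3^15
= 14348907

14348907


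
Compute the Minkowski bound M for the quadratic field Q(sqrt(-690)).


d = -690, d mod 4 = 2, so disc(K) = 4d = -2760; |disc(K)| = 2760
Imaginary quadratic field, so n = 2, s = r2 = 1, r1 = 0
M = (n!/n^n) * (4/pi)^s * sqrt(|disc(K)|) = (2!/2^2) * (4/pi)^1 * sqrt(2760)
= 0.5 * 1.273240 * 52.535702
= 33.4453

33.4453


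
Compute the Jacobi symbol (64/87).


Compute (64/87) via quadratic reciprocity:
  pull out 2: (2/87) = +1  (since 87 mod 8 = 7)
  pull out 2: (2/87) = +1  (since 87 mod 8 = 7)
  pull out 2: (2/87) = +1  (since 87 mod 8 = 7)
  pull out 2: (2/87) = +1  (since 87 mod 8 = 7)
  pull out 2: (2/87) = +1  (since 87 mod 8 = 7)
  pull out 2: (2/87) = +1  (since 87 mod 8 = 7)
  (1/87) = 1
Product of signs = 1

1


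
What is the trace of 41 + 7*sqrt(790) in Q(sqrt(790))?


Tr(a + b*sqrt(d)) = (a + b*sqrt(d)) + (a - b*sqrt(d)) = 2a
= 2 * (41)
= 82

82


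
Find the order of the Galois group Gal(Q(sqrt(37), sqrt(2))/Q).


The 2 square roots of distinct primes are multiplicatively independent over Q,
so [K:Q] = 2^2 and Gal(K/Q) is isomorphic to (Z/2Z)^2.
|Gal| = 2^2 = 4

4


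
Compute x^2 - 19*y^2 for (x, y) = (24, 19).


x^2 - d*y^2
= 24^2 - 19*19^2
= 576 - 6859
= -6283

-6283


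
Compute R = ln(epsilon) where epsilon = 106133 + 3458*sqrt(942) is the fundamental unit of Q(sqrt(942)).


epsilon = 106133 + 3458*sqrt(942)
= 212266.0000
R = ln(212266.0000)
= 12.2656

12.2656


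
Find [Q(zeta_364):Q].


The degree equals Euler's totient phi(364).
364 = 2^2 * 7 * 13
phi(364) = 144

144


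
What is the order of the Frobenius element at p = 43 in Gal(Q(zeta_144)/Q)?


The Frobenius at p in Gal(Q(zeta_n)/Q) = (Z/nZ)* is the class of p, so its order is ord_144(43), the smallest k >= 1 with 43^k = 1 mod 144.
n = 144 = 2^4 * 3^2, phi(144) = 48; the order divides phi(n).
Divisors of 48: 1, 2, 3, 4, 6, 8, 12, 16, 24, 48
Repeated squaring mod 144: 43^1 = 43, 43^2 = 121, 43^4 = 97, 43^8 = 49, 43^16 = 97, 43^32 = 49
Test divisors in increasing order:
  k=1: 43^1 = 43 mod 144
  k=2: 43^2 = 121 mod 144
  k=3: 43^3 = 121 * 43 = 19 mod 144
  k=4: 43^4 = 97 mod 144
  k=6: 43^6 = 97 * 121 = 73 mod 144
  k=8: 43^8 = 49 mod 144
  k=12: 43^12 = 49 * 97 = 1 mod 144  <- first divisor giving 1
Order = 12

12


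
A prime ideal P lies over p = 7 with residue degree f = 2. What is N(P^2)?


N(P^a) = p^(a*f)
= 7^(2*2)
= 7^4
= 2401

2401


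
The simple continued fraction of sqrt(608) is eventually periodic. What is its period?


Run the CF algorithm for sqrt(608).
a_0 = floor(sqrt(608)) = 24; set m_0=0, q_0=1.
Recurrence: m' = q*a - m,  q' = (d - m'^2)/q,  a' = floor((a_0 + m')/q').
  step 1: m=24, q=32, a=1
  step 2: m=8, q=17, a=1
  step 3: m=9, q=31, a=1
  step 4: m=22, q=4, a=11
  step 5: m=22, q=31, a=1
  step 6: m=9, q=17, a=1
  step 7: m=8, q=32, a=1
  step 8: m=24, q=1, a=48
a_8 = 2*a_0 = 48, so the period closes here.
sqrt(608) = [24; 1, 1, 1, 11, 1, 1, 1, 48]
Period length = 8

8


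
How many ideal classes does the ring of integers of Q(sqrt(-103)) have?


K = Q(sqrt(-103)). d mod 4 = 1, so D = disc(K) = d = -103
h(K) equals the number of primitive reduced positive-definite forms (a, b, c) = a*x^2 + b*x*y + c*y^2 with b^2 - 4ac = D,
where reduced means |b| <= a <= c, with b >= 0 whenever |b| = a or a = c, and primitive means gcd(a, b, c) = 1.
Reduced forces 3a^2 <= |D| = 103, so 1 <= a <= 5; b must have the parity of D, and c = (b^2 - D)/(4a) must be an integer >= a.
Enumerate a = 1..5, b in [-a, a]:
  a=1: (1, 1, 26)  [1]
  a=2: (2, -1, 13), (2, 1, 13)  [2]
  a=3: none
  a=4: (4, -3, 7), (4, 3, 7)  [2]
  a=5: none
Total reduced forms: 1 + 2 + 2 = 5
h = 5

5


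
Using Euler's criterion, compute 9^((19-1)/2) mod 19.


p = 19 is prime and the exponent is (p-1)/2 = 9, so by Euler's criterion 9^9 = (9/19) = +1 or -1 mod 19.
Compute by square-and-multiply:
  9 = 8 + 1 (binary 1001)
  Repeated squaring mod 19: 9^1 = 9, 9^2 = 5, 9^4 = 6, 9^8 = 17
  9^9 = 9^8 * 9^1 = 17 * 9 mod 19
    17 * 9 = 153 = 1 mod 19
  9^9 = 1 mod 19
Result 1: 9 is a quadratic residue mod 19.
9^9 mod 19 = 1

1


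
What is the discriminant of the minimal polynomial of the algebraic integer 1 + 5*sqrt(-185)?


The element 1 + 5*sqrt(-185) has minimal polynomial:
x^2 - 2*x + 4626
Discriminant = (-2)^2 - 4*(4626)
= 4 - 18504
= -18500

-18500


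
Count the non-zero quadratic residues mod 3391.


For prime p, the number of non-zero quadratic residues is (p-1)/2.
= (3391-1)/2
= 1695

1695


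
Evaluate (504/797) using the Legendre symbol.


p = 797 is prime, so compute (504/797) with the reciprocity algorithm (Jacobi-symbol steps: pull out 2s via (2/n), flip via reciprocity, reduce):
  pull out 2: (2/797) = -1  (since 797 mod 8 = 5)
  pull out 2: (2/797) = -1  (since 797 mod 8 = 5)
  pull out 2: (2/797) = -1  (since 797 mod 8 = 5)
  reciprocity: (63/797) -> +(797/63)
  reduce: (41/63)
  reciprocity: (41/63) -> +(63/41)
  reduce: (22/41)
  pull out 2: (2/41) = +1  (since 41 mod 8 = 1)
  reciprocity: (11/41) -> +(41/11)
  reduce: (8/11)
  pull out 2: (2/11) = -1  (since 11 mod 8 = 3)
  pull out 2: (2/11) = -1  (since 11 mod 8 = 3)
  pull out 2: (2/11) = -1  (since 11 mod 8 = 3)
  (1/11) = 1
Product of signs = 1
(504/797) = 1

1


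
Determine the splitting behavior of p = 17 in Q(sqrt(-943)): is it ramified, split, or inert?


K = Q(sqrt(-943)). Since d mod 4 = 1, disc(K) = -943.
Check p | disc: -943 mod 17 = 9.
p does not divide disc. Compute Legendre symbol (d/p):
9^((17-1)/2) mod 17 = 1
(d/p) = 1, so p splits: (p) = P*P' with e=1, f=1, g=2.
Therefore p is split.

split


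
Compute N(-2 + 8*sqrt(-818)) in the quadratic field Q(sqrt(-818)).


N(a + b*sqrt(d)) = a^2 - d*b^2
= (-2)^2 - (-818)*(8)^2
= 4 + 52352
= 52356

52356


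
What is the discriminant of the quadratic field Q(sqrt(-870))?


For K = Q(sqrt(d)) with d squarefree: disc(K) = d if d = 1 mod 4, and disc(K) = 4d if d = 2 or 3 mod 4.
Here d = -870, and d mod 4 = 2.
d = 2 mod 4, not 1 (O_K = Z[sqrt(d)]), so disc(K) = 4d = 4 * (-870) = -3480

-3480


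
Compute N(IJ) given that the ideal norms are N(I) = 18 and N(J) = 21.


N(IJ) = N(I) * N(J)
= 18 * 21
= 378

378


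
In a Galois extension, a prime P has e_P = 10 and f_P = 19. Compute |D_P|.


|D_P| = e * f
= 10 * 19
= 190

190


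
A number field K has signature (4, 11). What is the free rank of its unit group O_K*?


By Dirichlet's unit theorem:
rank = r1 + r2 - 1
= 4 + 11 - 1
= 14

14


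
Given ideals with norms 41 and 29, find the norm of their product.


N(IJ) = N(I) * N(J)
= 41 * 29
= 1189

1189


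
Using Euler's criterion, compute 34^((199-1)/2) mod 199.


p = 199 is prime and the exponent is (p-1)/2 = 99, so by Euler's criterion 34^99 = (34/199) = +1 or -1 mod 199.
Compute by square-and-multiply:
  99 = 64 + 32 + 2 + 1 (binary 1100011)
  Repeated squaring mod 199: 34^1 = 34, 34^2 = 161, 34^4 = 51, 34^8 = 14, 34^16 = 196, 34^32 = 9, 34^64 = 81
  34^99 = 34^64 * 34^32 * 34^2 * 34^1 = 81 * 9 * 161 * 34 mod 199
    81 * 9 = 729 = 132 mod 199
    132 * 161 = 21252 = 158 mod 199
    158 * 34 = 5372 = 198 mod 199
  34^99 = 198 mod 199
Result 198 = p - 1 = -1 mod 199: 34 is a quadratic non-residue mod 199. As a residue in [0, p-1] the value is 198.
34^99 mod 199 = 198

198


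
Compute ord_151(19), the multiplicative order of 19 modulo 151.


We want ord_151(19), the smallest k >= 1 with 19^k = 1 mod 151.
n = 151 = 151, phi(151) = 150; the order divides phi(n).
Divisors of 150: 1, 2, 3, 5, 6, 10, 15, 25, 30, 50, 75, 150
Repeated squaring mod 151: 19^1 = 19, 19^2 = 59, 19^4 = 8, 19^8 = 64, 19^16 = 19, 19^32 = 59, 19^64 = 8, 19^128 = 64
Test divisors in increasing order:
  k=1: 19^1 = 19 mod 151
  k=2: 19^2 = 59 mod 151
  k=3: 19^3 = 59 * 19 = 64 mod 151
  k=5: 19^5 = 8 * 19 = 1 mod 151  <- first divisor giving 1
Order = 5

5


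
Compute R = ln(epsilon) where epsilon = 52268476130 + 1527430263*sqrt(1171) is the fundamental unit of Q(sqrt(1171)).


epsilon = 52268476130 + 1527430263*sqrt(1171)
= 1.0454e+11
R = ln(1.0454e+11)
= 25.3728

25.3728


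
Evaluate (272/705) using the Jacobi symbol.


Compute (272/705) via quadratic reciprocity:
  pull out 2: (2/705) = +1  (since 705 mod 8 = 1)
  pull out 2: (2/705) = +1  (since 705 mod 8 = 1)
  pull out 2: (2/705) = +1  (since 705 mod 8 = 1)
  pull out 2: (2/705) = +1  (since 705 mod 8 = 1)
  reciprocity: (17/705) -> +(705/17)
  reduce: (8/17)
  pull out 2: (2/17) = +1  (since 17 mod 8 = 1)
  pull out 2: (2/17) = +1  (since 17 mod 8 = 1)
  pull out 2: (2/17) = +1  (since 17 mod 8 = 1)
  (1/17) = 1
Product of signs = 1

1


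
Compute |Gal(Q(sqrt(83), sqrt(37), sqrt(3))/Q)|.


The 3 square roots of distinct primes are multiplicatively independent over Q,
so [K:Q] = 2^3 and Gal(K/Q) is isomorphic to (Z/2Z)^3.
|Gal| = 2^3 = 8

8


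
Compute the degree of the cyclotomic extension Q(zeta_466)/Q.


The degree equals Euler's totient phi(466).
466 = 2 * 233
phi(466) = 232

232


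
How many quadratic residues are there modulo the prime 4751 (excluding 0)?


For prime p, the number of non-zero quadratic residues is (p-1)/2.
= (4751-1)/2
= 2375

2375


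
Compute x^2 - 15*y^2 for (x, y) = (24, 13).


x^2 - d*y^2
= 24^2 - 15*13^2
= 576 - 2535
= -1959

-1959


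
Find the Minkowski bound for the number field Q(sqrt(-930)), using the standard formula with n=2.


d = -930, d mod 4 = 2, so disc(K) = 4d = -3720; |disc(K)| = 3720
Imaginary quadratic field, so n = 2, s = r2 = 1, r1 = 0
M = (n!/n^n) * (4/pi)^s * sqrt(|disc(K)|) = (2!/2^2) * (4/pi)^1 * sqrt(3720)
= 0.5 * 1.273240 * 60.991803
= 38.8286

38.8286


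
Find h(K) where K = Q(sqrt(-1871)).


K = Q(sqrt(-1871)). d mod 4 = 1, so D = disc(K) = d = -1871
h(K) equals the number of primitive reduced positive-definite forms (a, b, c) = a*x^2 + b*x*y + c*y^2 with b^2 - 4ac = D,
where reduced means |b| <= a <= c, with b >= 0 whenever |b| = a or a = c, and primitive means gcd(a, b, c) = 1.
Reduced forces 3a^2 <= |D| = 1871, so 1 <= a <= 24; b must have the parity of D, and c = (b^2 - D)/(4a) must be an integer >= a.
Enumerate a = 1..24, b in [-a, a]:
  a=1: (1, 1, 468)  [1]
  a=2: (2, -1, 234), (2, 1, 234)  [2]
  a=3: (3, -1, 156), (3, 1, 156)  [2]
  a=4: (4, -1, 117), (4, 1, 117)  [2]
  a=5: (5, -3, 94), (5, 3, 94)  [2]
  a=6: (6, -5, 79), (6, -1, 78), (6, 1, 78), (6, 5, 79)  [4]
  a=7: none
  a=8: (8, -7, 60), (8, 7, 60)  [2]
  a=9: (9, -1, 52), (9, 1, 52)  [2]
  a=10: (10, -7, 48), (10, -3, 47), (10, 3, 47), (10, 7, 48)  [4]
  a=11: none
  a=12: (12, -7, 40), (12, -1, 39), (12, 1, 39), (12, 7, 40)  [4]
  a=13: (13, -1, 36), (13, 1, 36)  [2]
  a=14: none
  a=15: (15, -13, 34), (15, -7, 32), (15, 7, 32), (15, 13, 34)  [4]
  a=16: (16, -7, 30), (16, 7, 30)  [2]
  a=17: (17, -13, 30), (17, 13, 30)  [2]
  a=18: (18, -17, 30), (18, -1, 26), (18, 1, 26), (18, 17, 30)  [4]
  a=19: none
  a=20: (20, -17, 27), (20, -7, 24), (20, 7, 24), (20, 17, 27)  [4]
  a=21..23: none
  a=24: (24, -23, 25), (24, 23, 25)  [2]
Total reduced forms: 1 + 2 + 2 + 2 + 2 + 4 + 2 + 2 + 4 + 4 + 2 + 4 + 2 + 2 + 4 + 4 + 2 = 45
h = 45

45


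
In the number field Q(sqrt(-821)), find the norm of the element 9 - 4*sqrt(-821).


N(a + b*sqrt(d)) = a^2 - d*b^2
= (9)^2 - (-821)*(-4)^2
= 81 + 13136
= 13217

13217


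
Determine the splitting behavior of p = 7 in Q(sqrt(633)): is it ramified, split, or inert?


K = Q(sqrt(633)). Since d mod 4 = 1, disc(K) = 633.
Check p | disc: 633 mod 7 = 3.
p does not divide disc. Compute Legendre symbol (d/p):
3^((7-1)/2) mod 7 = -1
(d/p) = -1, so p is inert: (p) stays prime with e=1, f=2, g=1.
Therefore p is inert.

inert


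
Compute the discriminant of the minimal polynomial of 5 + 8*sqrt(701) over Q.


The element 5 + 8*sqrt(701) has minimal polynomial:
x^2 - 10*x - 44839
Discriminant = (-10)^2 - 4*(-44839)
= 100 + 179356
= 179456

179456


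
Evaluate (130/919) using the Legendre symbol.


p = 919 is prime, so compute (130/919) with the reciprocity algorithm (Jacobi-symbol steps: pull out 2s via (2/n), flip via reciprocity, reduce):
  pull out 2: (2/919) = +1  (since 919 mod 8 = 7)
  reciprocity: (65/919) -> +(919/65)
  reduce: (9/65)
  reciprocity: (9/65) -> +(65/9)
  reduce: (2/9)
  pull out 2: (2/9) = +1  (since 9 mod 8 = 1)
  (1/9) = 1
Product of signs = 1
(130/919) = 1

1


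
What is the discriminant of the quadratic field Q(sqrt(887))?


For K = Q(sqrt(d)) with d squarefree: disc(K) = d if d = 1 mod 4, and disc(K) = 4d if d = 2 or 3 mod 4.
Here d = 887, and d mod 4 = 3.
d = 3 mod 4, not 1 (O_K = Z[sqrt(d)]), so disc(K) = 4d = 4 * (887) = 3548

3548


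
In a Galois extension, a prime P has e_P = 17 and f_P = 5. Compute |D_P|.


|D_P| = e * f
= 17 * 5
= 85

85


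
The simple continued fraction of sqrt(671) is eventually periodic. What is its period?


Run the CF algorithm for sqrt(671).
a_0 = floor(sqrt(671)) = 25; set m_0=0, q_0=1.
Recurrence: m' = q*a - m,  q' = (d - m'^2)/q,  a' = floor((a_0 + m')/q').
  step 1: m=25, q=46, a=1
  step 2: m=21, q=5, a=9
  step 3: m=24, q=19, a=2
  step 4: m=14, q=25, a=1
  step 5: m=11, q=22, a=1
  step 6: m=11, q=25, a=1
  step 7: m=14, q=19, a=2
  step 8: m=24, q=5, a=9
  step 9: m=21, q=46, a=1
  step 10: m=25, q=1, a=50
a_10 = 2*a_0 = 50, so the period closes here.
sqrt(671) = [25; 1, 9, 2, 1, 1, 1, 2, 9, 1, 50]
Period length = 10

10


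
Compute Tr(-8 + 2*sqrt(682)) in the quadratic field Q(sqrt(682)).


Tr(a + b*sqrt(d)) = (a + b*sqrt(d)) + (a - b*sqrt(d)) = 2a
= 2 * (-8)
= -16

-16


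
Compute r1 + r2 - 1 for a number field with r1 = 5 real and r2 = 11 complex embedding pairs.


By Dirichlet's unit theorem:
rank = r1 + r2 - 1
= 5 + 11 - 1
= 15

15


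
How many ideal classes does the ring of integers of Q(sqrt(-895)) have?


K = Q(sqrt(-895)). d mod 4 = 1, so D = disc(K) = d = -895
h(K) equals the number of primitive reduced positive-definite forms (a, b, c) = a*x^2 + b*x*y + c*y^2 with b^2 - 4ac = D,
where reduced means |b| <= a <= c, with b >= 0 whenever |b| = a or a = c, and primitive means gcd(a, b, c) = 1.
Reduced forces 3a^2 <= |D| = 895, so 1 <= a <= 17; b must have the parity of D, and c = (b^2 - D)/(4a) must be an integer >= a.
Enumerate a = 1..17, b in [-a, a]:
  a=1: (1, 1, 224)  [1]
  a=2: (2, -1, 112), (2, 1, 112)  [2]
  a=3: none
  a=4: (4, -1, 56), (4, 1, 56)  [2]
  a=5: (5, 5, 46)  [1]
  a=6: none
  a=7: (7, -1, 32), (7, 1, 32)  [2]
  a=8: (8, -1, 28), (8, 1, 28)  [2]
  a=9: none
  a=10: (10, -5, 23), (10, 5, 23)  [2]
  a=11..13: none
  a=14: (14, -13, 19), (14, -1, 16), (14, 1, 16), (14, 13, 19)  [4]
  a=15..17: none
Total reduced forms: 1 + 2 + 2 + 1 + 2 + 2 + 2 + 4 = 16
h = 16

16


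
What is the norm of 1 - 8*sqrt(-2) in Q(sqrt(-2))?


N(a + b*sqrt(d)) = a^2 - d*b^2
= (1)^2 - (-2)*(-8)^2
= 1 + 128
= 129

129


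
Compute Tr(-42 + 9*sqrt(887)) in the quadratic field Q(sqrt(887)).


Tr(a + b*sqrt(d)) = (a + b*sqrt(d)) + (a - b*sqrt(d)) = 2a
= 2 * (-42)
= -84

-84


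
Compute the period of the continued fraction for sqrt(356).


Run the CF algorithm for sqrt(356).
a_0 = floor(sqrt(356)) = 18; set m_0=0, q_0=1.
Recurrence: m' = q*a - m,  q' = (d - m'^2)/q,  a' = floor((a_0 + m')/q').
  step 1: m=18, q=32, a=1
  step 2: m=14, q=5, a=6
  step 3: m=16, q=20, a=1
  step 4: m=4, q=17, a=1
  step 5: m=13, q=11, a=2
  step 6: m=9, q=25, a=1
  step 7: m=16, q=4, a=8
  step 8: m=16, q=25, a=1
  step 9: m=9, q=11, a=2
  step 10: m=13, q=17, a=1
  step 11: m=4, q=20, a=1
  step 12: m=16, q=5, a=6
  step 13: m=14, q=32, a=1
  step 14: m=18, q=1, a=36
a_14 = 2*a_0 = 36, so the period closes here.
sqrt(356) = [18; 1, 6, 1, 1, 2, 1, 8, 1, 2, 1, 1, 6, 1, 36]
Period length = 14

14


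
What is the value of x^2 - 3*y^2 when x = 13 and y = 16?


x^2 - d*y^2
= 13^2 - 3*16^2
= 169 - 768
= -599

-599


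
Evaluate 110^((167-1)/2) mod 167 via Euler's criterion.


p = 167 is prime and the exponent is (p-1)/2 = 83, so by Euler's criterion 110^83 = (110/167) = +1 or -1 mod 167.
Compute by square-and-multiply:
  83 = 64 + 16 + 2 + 1 (binary 1010011)
  Repeated squaring mod 167: 110^1 = 110, 110^2 = 76, 110^4 = 98, 110^8 = 85, 110^16 = 44, 110^32 = 99, 110^64 = 115
  110^83 = 110^64 * 110^16 * 110^2 * 110^1 = 115 * 44 * 76 * 110 mod 167
    115 * 44 = 5060 = 50 mod 167
    50 * 76 = 3800 = 126 mod 167
    126 * 110 = 13860 = 166 mod 167
  110^83 = 166 mod 167
Result 166 = p - 1 = -1 mod 167: 110 is a quadratic non-residue mod 167. As a residue in [0, p-1] the value is 166.
110^83 mod 167 = 166

166


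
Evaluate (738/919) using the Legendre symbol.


p = 919 is prime, so compute (738/919) with the reciprocity algorithm (Jacobi-symbol steps: pull out 2s via (2/n), flip via reciprocity, reduce):
  pull out 2: (2/919) = +1  (since 919 mod 8 = 7)
  reciprocity: (369/919) -> +(919/369)
  reduce: (181/369)
  reciprocity: (181/369) -> +(369/181)
  reduce: (7/181)
  reciprocity: (7/181) -> +(181/7)
  reduce: (6/7)
  pull out 2: (2/7) = +1  (since 7 mod 8 = 7)
  reciprocity: (3/7) -> -(7/3)
  reduce: (1/3)
  (1/3) = 1
Product of signs = -1
(738/919) = -1

-1


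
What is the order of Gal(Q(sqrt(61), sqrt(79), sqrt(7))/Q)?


The 3 square roots of distinct primes are multiplicatively independent over Q,
so [K:Q] = 2^3 and Gal(K/Q) is isomorphic to (Z/2Z)^3.
|Gal| = 2^3 = 8

8


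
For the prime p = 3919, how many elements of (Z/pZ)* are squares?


For prime p, the number of non-zero quadratic residues is (p-1)/2.
= (3919-1)/2
= 1959

1959


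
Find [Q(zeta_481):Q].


The degree equals Euler's totient phi(481).
481 = 13 * 37
phi(481) = 432

432


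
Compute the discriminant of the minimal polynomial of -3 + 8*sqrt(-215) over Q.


The element -3 + 8*sqrt(-215) has minimal polynomial:
x^2 + 6*x + 13769
Discriminant = (6)^2 - 4*(13769)
= 36 - 55076
= -55040

-55040


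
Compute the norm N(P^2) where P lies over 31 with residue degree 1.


N(P^a) = p^(a*f)
= 31^(2*1)
= 31^2
= 961

961


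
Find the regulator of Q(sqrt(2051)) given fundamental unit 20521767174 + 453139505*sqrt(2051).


epsilon = 20521767174 + 453139505*sqrt(2051)
= 4.1044e+10
R = ln(4.1044e+10)
= 24.4379

24.4379


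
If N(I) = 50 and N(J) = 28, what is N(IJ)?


N(IJ) = N(I) * N(J)
= 50 * 28
= 1400

1400


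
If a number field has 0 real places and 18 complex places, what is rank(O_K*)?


By Dirichlet's unit theorem:
rank = r1 + r2 - 1
= 0 + 18 - 1
= 17

17


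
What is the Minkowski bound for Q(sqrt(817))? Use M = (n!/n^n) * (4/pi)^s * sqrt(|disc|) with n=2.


d = 817, d mod 4 = 1, so disc(K) = d = 817; |disc(K)| = 817
Real quadratic field, so n = 2, s = r2 = 0, r1 = 2
M = (n!/n^n) * (4/pi)^s * sqrt(|disc(K)|) = (2!/2^2) * (4/pi)^0 * sqrt(817)
= 0.5 * 1.000000 * 28.583212
= 14.2916

14.2916


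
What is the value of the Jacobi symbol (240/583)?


Compute (240/583) via quadratic reciprocity:
  pull out 2: (2/583) = +1  (since 583 mod 8 = 7)
  pull out 2: (2/583) = +1  (since 583 mod 8 = 7)
  pull out 2: (2/583) = +1  (since 583 mod 8 = 7)
  pull out 2: (2/583) = +1  (since 583 mod 8 = 7)
  reciprocity: (15/583) -> -(583/15)
  reduce: (13/15)
  reciprocity: (13/15) -> +(15/13)
  reduce: (2/13)
  pull out 2: (2/13) = -1  (since 13 mod 8 = 5)
  (1/13) = 1
Product of signs = 1

1


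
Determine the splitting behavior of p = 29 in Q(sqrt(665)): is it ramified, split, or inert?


K = Q(sqrt(665)). Since d mod 4 = 1, disc(K) = 665.
Check p | disc: 665 mod 29 = 27.
p does not divide disc. Compute Legendre symbol (d/p):
27^((29-1)/2) mod 29 = -1
(d/p) = -1, so p is inert: (p) stays prime with e=1, f=2, g=1.
Therefore p is inert.

inert


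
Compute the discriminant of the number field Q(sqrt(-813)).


For K = Q(sqrt(d)) with d squarefree: disc(K) = d if d = 1 mod 4, and disc(K) = 4d if d = 2 or 3 mod 4.
Here d = -813, and d mod 4 = 3.
d = 3 mod 4, not 1 (O_K = Z[sqrt(d)]), so disc(K) = 4d = 4 * (-813) = -3252

-3252


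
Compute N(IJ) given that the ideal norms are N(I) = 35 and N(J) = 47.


N(IJ) = N(I) * N(J)
= 35 * 47
= 1645

1645


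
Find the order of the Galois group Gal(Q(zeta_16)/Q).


|Gal(Q(zeta_16)/Q)| = phi(16)
= 8

8


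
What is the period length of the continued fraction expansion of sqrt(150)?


Run the CF algorithm for sqrt(150).
a_0 = floor(sqrt(150)) = 12; set m_0=0, q_0=1.
Recurrence: m' = q*a - m,  q' = (d - m'^2)/q,  a' = floor((a_0 + m')/q').
  step 1: m=12, q=6, a=4
  step 2: m=12, q=1, a=24
a_2 = 2*a_0 = 24, so the period closes here.
sqrt(150) = [12; 4, 24]
Period length = 2

2


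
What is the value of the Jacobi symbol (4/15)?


Compute (4/15) via quadratic reciprocity:
  pull out 2: (2/15) = +1  (since 15 mod 8 = 7)
  pull out 2: (2/15) = +1  (since 15 mod 8 = 7)
  (1/15) = 1
Product of signs = 1

1


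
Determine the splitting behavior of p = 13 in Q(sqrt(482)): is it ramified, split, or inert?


K = Q(sqrt(482)). Since d mod 4 = 2, disc(K) = 1928.
Check p | disc: 1928 mod 13 = 4.
p does not divide disc. Compute Legendre symbol (d/p):
1^((13-1)/2) mod 13 = 1
(d/p) = 1, so p splits: (p) = P*P' with e=1, f=1, g=2.
Therefore p is split.

split


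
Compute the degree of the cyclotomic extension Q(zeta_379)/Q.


The degree equals Euler's totient phi(379).
379 = 379
phi(379) = 378

378


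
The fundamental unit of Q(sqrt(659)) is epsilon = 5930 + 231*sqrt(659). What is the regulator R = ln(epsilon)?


epsilon = 5930 + 231*sqrt(659)
= 11859.9999
R = ln(11859.9999)
= 9.3809

9.3809


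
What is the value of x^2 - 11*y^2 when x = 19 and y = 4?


x^2 - d*y^2
= 19^2 - 11*4^2
= 361 - 176
= 185

185


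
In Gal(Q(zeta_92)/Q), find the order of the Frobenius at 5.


The Frobenius at p in Gal(Q(zeta_n)/Q) = (Z/nZ)* is the class of p, so its order is ord_92(5), the smallest k >= 1 with 5^k = 1 mod 92.
n = 92 = 2^2 * 23, phi(92) = 44; the order divides phi(n).
Divisors of 44: 1, 2, 4, 11, 22, 44
Repeated squaring mod 92: 5^1 = 5, 5^2 = 25, 5^4 = 73, 5^8 = 85, 5^16 = 49, 5^32 = 9
Test divisors in increasing order:
  k=1: 5^1 = 5 mod 92
  k=2: 5^2 = 25 mod 92
  k=4: 5^4 = 73 mod 92
  k=11: 5^11 = 85 * 25 * 5 = 45 mod 92
  k=22: 5^22 = 49 * 73 * 25 = 1 mod 92  <- first divisor giving 1
Order = 22

22


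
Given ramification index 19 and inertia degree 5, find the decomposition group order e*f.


|D_P| = e * f
= 19 * 5
= 95

95


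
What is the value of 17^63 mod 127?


p = 127 is prime and the exponent is (p-1)/2 = 63, so by Euler's criterion 17^63 = (17/127) = +1 or -1 mod 127.
Compute by square-and-multiply:
  63 = 32 + 16 + 8 + 4 + 2 + 1 (binary 111111)
  Repeated squaring mod 127: 17^1 = 17, 17^2 = 35, 17^4 = 82, 17^8 = 120, 17^16 = 49, 17^32 = 115
  17^63 = 17^32 * 17^16 * 17^8 * 17^4 * 17^2 * 17^1 = 115 * 49 * 120 * 82 * 35 * 17 mod 127
    115 * 49 = 5635 = 47 mod 127
    47 * 120 = 5640 = 52 mod 127
    52 * 82 = 4264 = 73 mod 127
    73 * 35 = 2555 = 15 mod 127
    15 * 17 = 255 = 1 mod 127
  17^63 = 1 mod 127
Result 1: 17 is a quadratic residue mod 127.
17^63 mod 127 = 1

1


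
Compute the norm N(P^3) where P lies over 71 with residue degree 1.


N(P^a) = p^(a*f)
= 71^(3*1)
= 71^3
= 357911

357911


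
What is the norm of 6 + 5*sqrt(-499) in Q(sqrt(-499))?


N(a + b*sqrt(d)) = a^2 - d*b^2
= (6)^2 - (-499)*(5)^2
= 36 + 12475
= 12511

12511


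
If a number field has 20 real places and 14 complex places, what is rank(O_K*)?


By Dirichlet's unit theorem:
rank = r1 + r2 - 1
= 20 + 14 - 1
= 33

33


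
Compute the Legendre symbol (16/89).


p = 89 is prime, so compute (16/89) with the reciprocity algorithm (Jacobi-symbol steps: pull out 2s via (2/n), flip via reciprocity, reduce):
  pull out 2: (2/89) = +1  (since 89 mod 8 = 1)
  pull out 2: (2/89) = +1  (since 89 mod 8 = 1)
  pull out 2: (2/89) = +1  (since 89 mod 8 = 1)
  pull out 2: (2/89) = +1  (since 89 mod 8 = 1)
  (1/89) = 1
Product of signs = 1
(16/89) = 1

1


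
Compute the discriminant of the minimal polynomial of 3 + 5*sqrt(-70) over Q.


The element 3 + 5*sqrt(-70) has minimal polynomial:
x^2 - 6*x + 1759
Discriminant = (-6)^2 - 4*(1759)
= 36 - 7036
= -7000

-7000


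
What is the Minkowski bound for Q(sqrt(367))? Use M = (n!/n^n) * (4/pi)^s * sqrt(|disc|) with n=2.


d = 367, d mod 4 = 3, so disc(K) = 4d = 1468; |disc(K)| = 1468
Real quadratic field, so n = 2, s = r2 = 0, r1 = 2
M = (n!/n^n) * (4/pi)^s * sqrt(|disc(K)|) = (2!/2^2) * (4/pi)^0 * sqrt(1468)
= 0.5 * 1.000000 * 38.314488
= 19.1572

19.1572


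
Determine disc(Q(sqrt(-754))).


For K = Q(sqrt(d)) with d squarefree: disc(K) = d if d = 1 mod 4, and disc(K) = 4d if d = 2 or 3 mod 4.
Here d = -754, and d mod 4 = 2.
d = 2 mod 4, not 1 (O_K = Z[sqrt(d)]), so disc(K) = 4d = 4 * (-754) = -3016

-3016


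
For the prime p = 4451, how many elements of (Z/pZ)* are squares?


For prime p, the number of non-zero quadratic residues is (p-1)/2.
= (4451-1)/2
= 2225

2225


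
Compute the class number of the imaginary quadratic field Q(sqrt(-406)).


K = Q(sqrt(-406)). d mod 4 = 2, so D = disc(K) = 4d = -1624
h(K) equals the number of primitive reduced positive-definite forms (a, b, c) = a*x^2 + b*x*y + c*y^2 with b^2 - 4ac = D,
where reduced means |b| <= a <= c, with b >= 0 whenever |b| = a or a = c, and primitive means gcd(a, b, c) = 1.
Reduced forces 3a^2 <= |D| = 1624, so 1 <= a <= 23; b must have the parity of D, and c = (b^2 - D)/(4a) must be an integer >= a.
Enumerate a = 1..23, b in [-a, a]:
  a=1: (1, 0, 406)  [1]
  a=2: (2, 0, 203)  [1]
  a=3..4: none
  a=5: (5, -4, 82), (5, 4, 82)  [2]
  a=6: none
  a=7: (7, 0, 58)  [1]
  a=8..9: none
  a=10: (10, -4, 41), (10, 4, 41)  [2]
  a=11: (11, -2, 37), (11, 2, 37)  [2]
  a=12: none
  a=13: (13, -12, 34), (13, 12, 34)  [2]
  a=14: (14, 0, 29)  [1]
  a=15..16: none
  a=17: (17, -12, 26), (17, 12, 26)  [2]
  a=18..21: none
  a=22: (22, -20, 23), (22, 20, 23)  [2]
  a=23: none
Total reduced forms: 1 + 1 + 2 + 1 + 2 + 2 + 2 + 1 + 2 + 2 = 16
h = 16

16


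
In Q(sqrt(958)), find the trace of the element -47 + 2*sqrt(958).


Tr(a + b*sqrt(d)) = (a + b*sqrt(d)) + (a - b*sqrt(d)) = 2a
= 2 * (-47)
= -94

-94


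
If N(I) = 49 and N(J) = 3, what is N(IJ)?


N(IJ) = N(I) * N(J)
= 49 * 3
= 147

147


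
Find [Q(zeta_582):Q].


The degree equals Euler's totient phi(582).
582 = 2 * 3 * 97
phi(582) = 192

192


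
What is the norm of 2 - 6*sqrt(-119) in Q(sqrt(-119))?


N(a + b*sqrt(d)) = a^2 - d*b^2
= (2)^2 - (-119)*(-6)^2
= 4 + 4284
= 4288

4288


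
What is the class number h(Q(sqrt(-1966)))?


K = Q(sqrt(-1966)). d mod 4 = 2, so D = disc(K) = 4d = -7864
h(K) equals the number of primitive reduced positive-definite forms (a, b, c) = a*x^2 + b*x*y + c*y^2 with b^2 - 4ac = D,
where reduced means |b| <= a <= c, with b >= 0 whenever |b| = a or a = c, and primitive means gcd(a, b, c) = 1.
Reduced forces 3a^2 <= |D| = 7864, so 1 <= a <= 51; b must have the parity of D, and c = (b^2 - D)/(4a) must be an integer >= a.
Enumerate a = 1..51, b in [-a, a]:
  a=1: (1, 0, 1966)  [1]
  a=2: (2, 0, 983)  [1]
  a=3..4: none
  a=5: (5, -4, 394), (5, 4, 394)  [2]
  a=6: none
  a=7: (7, -2, 281), (7, 2, 281)  [2]
  a=8..9: none
  a=10: (10, -4, 197), (10, 4, 197)  [2]
  a=11: (11, -10, 181), (11, 10, 181)  [2]
  a=12: none
  a=13: (13, -12, 154), (13, 12, 154)  [2]
  a=14: (14, -12, 143), (14, 12, 143)  [2]
  a=15..21: none
  a=22: (22, -12, 91), (22, 12, 91)  [2]
  a=23: (23, -18, 89), (23, 18, 89)  [2]
  a=24: none
  a=25: (25, -6, 79), (25, 6, 79)  [2]
  a=26: (26, -12, 77), (26, 12, 77)  [2]
  a=27..28: none
  a=29: (29, -16, 70), (29, 16, 70)  [2]
  a=30: none
  a=31: (31, -14, 65), (31, 14, 65)  [2]
  a=32..34: none
  a=35: (35, -26, 61), (35, -16, 58), (35, 16, 58), (35, 26, 61)  [4]
  a=36..40: none
  a=41: (41, -34, 55), (41, 34, 55)  [2]
  a=42..45: none
  a=46: (46, -28, 47), (46, 28, 47)  [2]
  a=47..48: none
  a=49: (49, -44, 50), (49, 44, 50)  [2]
  a=50..51: none
Total reduced forms: 1 + 1 + 2 + 2 + 2 + 2 + 2 + 2 + 2 + 2 + 2 + 2 + 2 + 2 + 4 + 2 + 2 + 2 = 36
h = 36

36


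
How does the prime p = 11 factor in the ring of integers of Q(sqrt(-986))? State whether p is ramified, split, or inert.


K = Q(sqrt(-986)). Since d mod 4 = 2, disc(K) = -3944.
Check p | disc: -3944 mod 11 = 5.
p does not divide disc. Compute Legendre symbol (d/p):
4^((11-1)/2) mod 11 = 1
(d/p) = 1, so p splits: (p) = P*P' with e=1, f=1, g=2.
Therefore p is split.

split


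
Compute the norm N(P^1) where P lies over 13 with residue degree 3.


N(P^a) = p^(a*f)
= 13^(1*3)
= 13^3
= 2197

2197


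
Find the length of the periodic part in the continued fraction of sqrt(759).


Run the CF algorithm for sqrt(759).
a_0 = floor(sqrt(759)) = 27; set m_0=0, q_0=1.
Recurrence: m' = q*a - m,  q' = (d - m'^2)/q,  a' = floor((a_0 + m')/q').
  step 1: m=27, q=30, a=1
  step 2: m=3, q=25, a=1
  step 3: m=22, q=11, a=4
  step 4: m=22, q=25, a=1
  step 5: m=3, q=30, a=1
  step 6: m=27, q=1, a=54
a_6 = 2*a_0 = 54, so the period closes here.
sqrt(759) = [27; 1, 1, 4, 1, 1, 54]
Period length = 6

6


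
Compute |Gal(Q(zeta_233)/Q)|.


|Gal(Q(zeta_233)/Q)| = phi(233)
= 232

232


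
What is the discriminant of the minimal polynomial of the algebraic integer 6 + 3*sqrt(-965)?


The element 6 + 3*sqrt(-965) has minimal polynomial:
x^2 - 12*x + 8721
Discriminant = (-12)^2 - 4*(8721)
= 144 - 34884
= -34740

-34740


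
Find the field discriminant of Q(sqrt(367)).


For K = Q(sqrt(d)) with d squarefree: disc(K) = d if d = 1 mod 4, and disc(K) = 4d if d = 2 or 3 mod 4.
Here d = 367, and d mod 4 = 3.
d = 3 mod 4, not 1 (O_K = Z[sqrt(d)]), so disc(K) = 4d = 4 * (367) = 1468

1468


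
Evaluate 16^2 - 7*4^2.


x^2 - d*y^2
= 16^2 - 7*4^2
= 256 - 112
= 144

144


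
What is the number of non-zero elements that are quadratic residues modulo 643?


For prime p, the number of non-zero quadratic residues is (p-1)/2.
= (643-1)/2
= 321

321


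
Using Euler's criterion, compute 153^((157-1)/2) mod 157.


p = 157 is prime and the exponent is (p-1)/2 = 78, so by Euler's criterion 153^78 = (153/157) = +1 or -1 mod 157.
Compute by square-and-multiply:
  78 = 64 + 8 + 4 + 2 (binary 1001110)
  Repeated squaring mod 157: 153^1 = 153, 153^2 = 16, 153^4 = 99, 153^8 = 67, 153^16 = 93, 153^32 = 14, 153^64 = 39
  153^78 = 153^64 * 153^8 * 153^4 * 153^2 = 39 * 67 * 99 * 16 mod 157
    39 * 67 = 2613 = 101 mod 157
    101 * 99 = 9999 = 108 mod 157
    108 * 16 = 1728 = 1 mod 157
  153^78 = 1 mod 157
Result 1: 153 is a quadratic residue mod 157.
153^78 mod 157 = 1

1


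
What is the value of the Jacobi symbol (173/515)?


Compute (173/515) via quadratic reciprocity:
  reciprocity: (173/515) -> +(515/173)
  reduce: (169/173)
  reciprocity: (169/173) -> +(173/169)
  reduce: (4/169)
  pull out 2: (2/169) = +1  (since 169 mod 8 = 1)
  pull out 2: (2/169) = +1  (since 169 mod 8 = 1)
  (1/169) = 1
Product of signs = 1

1


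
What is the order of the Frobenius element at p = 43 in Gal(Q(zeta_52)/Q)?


The Frobenius at p in Gal(Q(zeta_n)/Q) = (Z/nZ)* is the class of p, so its order is ord_52(43), the smallest k >= 1 with 43^k = 1 mod 52.
n = 52 = 2^2 * 13, phi(52) = 24; the order divides phi(n).
Divisors of 24: 1, 2, 3, 4, 6, 8, 12, 24
Repeated squaring mod 52: 43^1 = 43, 43^2 = 29, 43^4 = 9, 43^8 = 29, 43^16 = 9
Test divisors in increasing order:
  k=1: 43^1 = 43 mod 52
  k=2: 43^2 = 29 mod 52
  k=3: 43^3 = 29 * 43 = 51 mod 52
  k=4: 43^4 = 9 mod 52
  k=6: 43^6 = 9 * 29 = 1 mod 52  <- first divisor giving 1
Order = 6

6


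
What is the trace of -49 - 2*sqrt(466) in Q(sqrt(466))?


Tr(a + b*sqrt(d)) = (a + b*sqrt(d)) + (a - b*sqrt(d)) = 2a
= 2 * (-49)
= -98

-98


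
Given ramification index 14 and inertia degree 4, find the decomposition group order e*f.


|D_P| = e * f
= 14 * 4
= 56

56


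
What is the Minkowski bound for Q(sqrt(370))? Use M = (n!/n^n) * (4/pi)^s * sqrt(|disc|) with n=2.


d = 370, d mod 4 = 2, so disc(K) = 4d = 1480; |disc(K)| = 1480
Real quadratic field, so n = 2, s = r2 = 0, r1 = 2
M = (n!/n^n) * (4/pi)^s * sqrt(|disc(K)|) = (2!/2^2) * (4/pi)^0 * sqrt(1480)
= 0.5 * 1.000000 * 38.470768
= 19.2354

19.2354


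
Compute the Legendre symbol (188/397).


p = 397 is prime, so compute (188/397) with the reciprocity algorithm (Jacobi-symbol steps: pull out 2s via (2/n), flip via reciprocity, reduce):
  pull out 2: (2/397) = -1  (since 397 mod 8 = 5)
  pull out 2: (2/397) = -1  (since 397 mod 8 = 5)
  reciprocity: (47/397) -> +(397/47)
  reduce: (21/47)
  reciprocity: (21/47) -> +(47/21)
  reduce: (5/21)
  reciprocity: (5/21) -> +(21/5)
  reduce: (1/5)
  (1/5) = 1
Product of signs = 1
(188/397) = 1

1


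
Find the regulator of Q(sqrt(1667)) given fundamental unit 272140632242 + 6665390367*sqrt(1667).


epsilon = 272140632242 + 6665390367*sqrt(1667)
= 5.4428e+11
R = ln(5.4428e+11)
= 27.0227

27.0227


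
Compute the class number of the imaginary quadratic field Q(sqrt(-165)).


K = Q(sqrt(-165)). d mod 4 = 3, so D = disc(K) = 4d = -660
h(K) equals the number of primitive reduced positive-definite forms (a, b, c) = a*x^2 + b*x*y + c*y^2 with b^2 - 4ac = D,
where reduced means |b| <= a <= c, with b >= 0 whenever |b| = a or a = c, and primitive means gcd(a, b, c) = 1.
Reduced forces 3a^2 <= |D| = 660, so 1 <= a <= 14; b must have the parity of D, and c = (b^2 - D)/(4a) must be an integer >= a.
Enumerate a = 1..14, b in [-a, a]:
  a=1: (1, 0, 165)  [1]
  a=2: (2, 2, 83)  [1]
  a=3: (3, 0, 55)  [1]
  a=4: none
  a=5: (5, 0, 33)  [1]
  a=6: (6, 6, 29)  [1]
  a=7..9: none
  a=10: (10, 10, 19)  [1]
  a=11: (11, 0, 15)  [1]
  a=12: none
  a=13: (13, 4, 13)  [1]
  a=14: none
Total reduced forms: 1 + 1 + 1 + 1 + 1 + 1 + 1 + 1 = 8
h = 8

8


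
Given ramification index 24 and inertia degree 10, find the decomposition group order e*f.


|D_P| = e * f
= 24 * 10
= 240

240


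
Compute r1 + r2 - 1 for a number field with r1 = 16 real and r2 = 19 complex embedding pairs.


By Dirichlet's unit theorem:
rank = r1 + r2 - 1
= 16 + 19 - 1
= 34

34


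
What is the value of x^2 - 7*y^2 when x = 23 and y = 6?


x^2 - d*y^2
= 23^2 - 7*6^2
= 529 - 252
= 277

277


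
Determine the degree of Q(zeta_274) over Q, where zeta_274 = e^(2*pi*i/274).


The degree equals Euler's totient phi(274).
274 = 2 * 137
phi(274) = 136

136


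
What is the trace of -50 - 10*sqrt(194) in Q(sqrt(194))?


Tr(a + b*sqrt(d)) = (a + b*sqrt(d)) + (a - b*sqrt(d)) = 2a
= 2 * (-50)
= -100

-100


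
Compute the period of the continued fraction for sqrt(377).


Run the CF algorithm for sqrt(377).
a_0 = floor(sqrt(377)) = 19; set m_0=0, q_0=1.
Recurrence: m' = q*a - m,  q' = (d - m'^2)/q,  a' = floor((a_0 + m')/q').
  step 1: m=19, q=16, a=2
  step 2: m=13, q=13, a=2
  step 3: m=13, q=16, a=2
  step 4: m=19, q=1, a=38
a_4 = 2*a_0 = 38, so the period closes here.
sqrt(377) = [19; 2, 2, 2, 38]
Period length = 4

4


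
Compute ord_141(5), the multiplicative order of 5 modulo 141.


We want ord_141(5), the smallest k >= 1 with 5^k = 1 mod 141.
n = 141 = 3 * 47, phi(141) = 92; the order divides phi(n).
Divisors of 92: 1, 2, 4, 23, 46, 92
Repeated squaring mod 141: 5^1 = 5, 5^2 = 25, 5^4 = 61, 5^8 = 55, 5^16 = 64, 5^32 = 7, 5^64 = 49
Test divisors in increasing order:
  k=1: 5^1 = 5 mod 141
  k=2: 5^2 = 25 mod 141
  k=4: 5^4 = 61 mod 141
  k=23: 5^23 = 64 * 61 * 25 * 5 = 140 mod 141
  k=46: 5^46 = 7 * 55 * 61 * 25 = 1 mod 141  <- first divisor giving 1
Order = 46

46


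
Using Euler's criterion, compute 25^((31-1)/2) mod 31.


p = 31 is prime and the exponent is (p-1)/2 = 15, so by Euler's criterion 25^15 = (25/31) = +1 or -1 mod 31.
Compute by square-and-multiply:
  15 = 8 + 4 + 2 + 1 (binary 1111)
  Repeated squaring mod 31: 25^1 = 25, 25^2 = 5, 25^4 = 25, 25^8 = 5
  25^15 = 25^8 * 25^4 * 25^2 * 25^1 = 5 * 25 * 5 * 25 mod 31
    5 * 25 = 125 = 1 mod 31
    1 * 5 = 5 = 5 mod 31
    5 * 25 = 125 = 1 mod 31
  25^15 = 1 mod 31
Result 1: 25 is a quadratic residue mod 31.
25^15 mod 31 = 1

1


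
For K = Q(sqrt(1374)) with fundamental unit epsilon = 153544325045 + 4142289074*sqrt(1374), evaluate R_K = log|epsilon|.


epsilon = 153544325045 + 4142289074*sqrt(1374)
= 3.0709e+11
R = ln(3.0709e+11)
= 26.4504

26.4504


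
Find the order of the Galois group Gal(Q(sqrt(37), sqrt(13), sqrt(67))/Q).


The 3 square roots of distinct primes are multiplicatively independent over Q,
so [K:Q] = 2^3 and Gal(K/Q) is isomorphic to (Z/2Z)^3.
|Gal| = 2^3 = 8

8


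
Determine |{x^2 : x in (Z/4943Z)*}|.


For prime p, the number of non-zero quadratic residues is (p-1)/2.
= (4943-1)/2
= 2471

2471


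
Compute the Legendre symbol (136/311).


p = 311 is prime, so compute (136/311) with the reciprocity algorithm (Jacobi-symbol steps: pull out 2s via (2/n), flip via reciprocity, reduce):
  pull out 2: (2/311) = +1  (since 311 mod 8 = 7)
  pull out 2: (2/311) = +1  (since 311 mod 8 = 7)
  pull out 2: (2/311) = +1  (since 311 mod 8 = 7)
  reciprocity: (17/311) -> +(311/17)
  reduce: (5/17)
  reciprocity: (5/17) -> +(17/5)
  reduce: (2/5)
  pull out 2: (2/5) = -1  (since 5 mod 8 = 5)
  (1/5) = 1
Product of signs = -1
(136/311) = -1

-1


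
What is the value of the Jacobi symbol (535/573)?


Compute (535/573) via quadratic reciprocity:
  reciprocity: (535/573) -> +(573/535)
  reduce: (38/535)
  pull out 2: (2/535) = +1  (since 535 mod 8 = 7)
  reciprocity: (19/535) -> -(535/19)
  reduce: (3/19)
  reciprocity: (3/19) -> -(19/3)
  reduce: (1/3)
  (1/3) = 1
Product of signs = 1

1


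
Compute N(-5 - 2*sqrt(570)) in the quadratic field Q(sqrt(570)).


N(a + b*sqrt(d)) = a^2 - d*b^2
= (-5)^2 - (570)*(-2)^2
= 25 - 2280
= -2255

-2255


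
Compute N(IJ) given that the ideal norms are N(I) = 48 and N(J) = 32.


N(IJ) = N(I) * N(J)
= 48 * 32
= 1536

1536


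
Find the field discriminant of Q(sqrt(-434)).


For K = Q(sqrt(d)) with d squarefree: disc(K) = d if d = 1 mod 4, and disc(K) = 4d if d = 2 or 3 mod 4.
Here d = -434, and d mod 4 = 2.
d = 2 mod 4, not 1 (O_K = Z[sqrt(d)]), so disc(K) = 4d = 4 * (-434) = -1736

-1736


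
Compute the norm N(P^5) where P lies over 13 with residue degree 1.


N(P^a) = p^(a*f)
= 13^(5*1)
= 13^5
= 371293

371293


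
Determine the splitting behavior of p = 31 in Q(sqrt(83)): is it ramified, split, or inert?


K = Q(sqrt(83)). Since d mod 4 = 3, disc(K) = 332.
Check p | disc: 332 mod 31 = 22.
p does not divide disc. Compute Legendre symbol (d/p):
21^((31-1)/2) mod 31 = -1
(d/p) = -1, so p is inert: (p) stays prime with e=1, f=2, g=1.
Therefore p is inert.

inert


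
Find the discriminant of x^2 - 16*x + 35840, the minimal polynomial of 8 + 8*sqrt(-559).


The element 8 + 8*sqrt(-559) has minimal polynomial:
x^2 - 16*x + 35840
Discriminant = (-16)^2 - 4*(35840)
= 256 - 143360
= -143104

-143104


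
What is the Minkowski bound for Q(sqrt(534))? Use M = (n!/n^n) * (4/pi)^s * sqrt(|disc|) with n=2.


d = 534, d mod 4 = 2, so disc(K) = 4d = 2136; |disc(K)| = 2136
Real quadratic field, so n = 2, s = r2 = 0, r1 = 2
M = (n!/n^n) * (4/pi)^s * sqrt(|disc(K)|) = (2!/2^2) * (4/pi)^0 * sqrt(2136)
= 0.5 * 1.000000 * 46.216880
= 23.1084

23.1084


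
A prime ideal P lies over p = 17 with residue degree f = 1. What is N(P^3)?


N(P^a) = p^(a*f)
= 17^(3*1)
= 17^3
= 4913

4913


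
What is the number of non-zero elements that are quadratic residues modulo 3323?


For prime p, the number of non-zero quadratic residues is (p-1)/2.
= (3323-1)/2
= 1661

1661


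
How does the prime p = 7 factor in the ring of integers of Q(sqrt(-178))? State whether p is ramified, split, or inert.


K = Q(sqrt(-178)). Since d mod 4 = 2, disc(K) = -712.
Check p | disc: -712 mod 7 = 2.
p does not divide disc. Compute Legendre symbol (d/p):
4^((7-1)/2) mod 7 = 1
(d/p) = 1, so p splits: (p) = P*P' with e=1, f=1, g=2.
Therefore p is split.

split
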